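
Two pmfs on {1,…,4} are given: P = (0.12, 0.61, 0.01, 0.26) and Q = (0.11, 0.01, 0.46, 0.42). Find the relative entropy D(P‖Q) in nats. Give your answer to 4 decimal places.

D(P‖Q) = Σ p·ln(p/q).
  0.12·ln(0.12/0.11) = 0.01044
  0.61·ln(0.61/0.01) = 2.50763
  0.01·ln(0.01/0.46) = -0.03829
  0.26·ln(0.26/0.42) = -0.12469
D(P‖Q) = 2.3551 nats.

2.3551 nats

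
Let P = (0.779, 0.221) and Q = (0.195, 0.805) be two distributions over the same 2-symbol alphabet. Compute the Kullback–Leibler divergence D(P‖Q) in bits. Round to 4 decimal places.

1.1444 bits

D(P‖Q) = Σ p·log₂(p/q).
  0.779·log₂(0.779/0.195) = 1.55656
  0.221·log₂(0.221/0.805) = -0.41215
D(P‖Q) = 1.1444 bits.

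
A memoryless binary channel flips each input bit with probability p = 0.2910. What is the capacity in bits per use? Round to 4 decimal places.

0.1300 bits

Binary symmetric channel: C = 1 − h₂(ε) where h₂ is the binary entropy function.
h₂(0.2910) = −0.2910·log₂0.2910 − 0.7090·log₂0.7090 = 0.8700.
C = 1 − 0.8700 = 0.1300 bits per channel use.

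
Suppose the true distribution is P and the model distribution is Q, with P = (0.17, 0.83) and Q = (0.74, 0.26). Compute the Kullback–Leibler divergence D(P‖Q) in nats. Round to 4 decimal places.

D(P‖Q) = Σ p·ln(p/q).
  0.17·ln(0.17/0.74) = -0.25004
  0.83·ln(0.83/0.26) = 0.96342
D(P‖Q) = 0.7134 nats.

0.7134 nats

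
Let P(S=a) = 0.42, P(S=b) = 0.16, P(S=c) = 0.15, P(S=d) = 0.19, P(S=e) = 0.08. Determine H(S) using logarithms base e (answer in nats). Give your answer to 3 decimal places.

H(S) = −Σ p·ln p.
  −(0.42)·ln(0.42) = 0.3644
  −(0.16)·ln(0.16) = 0.2932
  −(0.15)·ln(0.15) = 0.2846
  −(0.19)·ln(0.19) = 0.3155
  −(0.08)·ln(0.08) = 0.2021
Sum: 0.3644 + 0.2932 + 0.2846 + 0.3155 + 0.2021 = 1.460 nats.

1.460 nats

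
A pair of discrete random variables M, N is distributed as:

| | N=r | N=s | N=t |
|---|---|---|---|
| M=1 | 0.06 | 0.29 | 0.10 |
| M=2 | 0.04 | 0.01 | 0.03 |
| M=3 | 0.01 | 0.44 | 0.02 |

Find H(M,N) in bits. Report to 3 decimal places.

2.198 bits

H(M,N) = −Σ p(x,y)·log₂ p(x,y) over all 9 cells.
  cell (1,r): −0.06·log₂0.06 = 0.2435
  cell (1,s): −0.29·log₂0.29 = 0.5179
  cell (1,t): −0.10·log₂0.10 = 0.3322
  cell (2,r): −0.04·log₂0.04 = 0.1858
  cell (2,s): −0.01·log₂0.01 = 0.0664
  cell (2,t): −0.03·log₂0.03 = 0.1518
  cell (3,r): −0.01·log₂0.01 = 0.0664
  cell (3,s): −0.44·log₂0.44 = 0.5211
  cell (3,t): −0.02·log₂0.02 = 0.1129
Sum = 2.198 bits.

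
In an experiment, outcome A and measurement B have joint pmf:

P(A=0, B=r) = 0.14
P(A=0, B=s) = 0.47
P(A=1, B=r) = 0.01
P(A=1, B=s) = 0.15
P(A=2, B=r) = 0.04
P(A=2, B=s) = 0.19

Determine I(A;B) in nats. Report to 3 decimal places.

Marginals: p(A) = (0.6100, 0.1600, 0.2300), p(B) = (0.1900, 0.8100).
I(A;B) = H(A) + H(B) − H(A,B).
H(A) = 0.9328, H(B) = 0.4862, H(A,B) = 1.4050.
I(A;B) = 0.9328 + 0.4862 − 1.4050 = 0.014 nats.

0.014 nats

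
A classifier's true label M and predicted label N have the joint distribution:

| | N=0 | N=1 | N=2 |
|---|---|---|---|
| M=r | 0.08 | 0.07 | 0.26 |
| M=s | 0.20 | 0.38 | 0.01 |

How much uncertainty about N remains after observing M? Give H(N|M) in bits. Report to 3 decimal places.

Marginals: p(M) = (0.4100, 0.5900), p(N) = (0.2800, 0.4500, 0.2700).
H(N|M) = Σ p(M) · H(N|M=·).
  M=r: p=0.4100, H(N|M=r) = 1.3121
  M=s: p=0.5900, H(N|M=s) = 1.0376
Weighted sum = 1.150 bits.

1.150 bits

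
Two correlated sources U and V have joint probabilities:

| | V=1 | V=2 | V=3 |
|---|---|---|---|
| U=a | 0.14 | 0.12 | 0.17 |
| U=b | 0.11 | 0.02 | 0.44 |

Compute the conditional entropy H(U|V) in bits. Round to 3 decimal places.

Marginals: p(U) = (0.4300, 0.5700), p(V) = (0.2500, 0.1400, 0.6100).
H(U|V) = Σ p(V) · H(U|V=·).
  V=1: p=0.2500, H(U|V=1) = 0.9896
  V=2: p=0.1400, H(U|V=2) = 0.5917
  V=3: p=0.6100, H(U|V=3) = 0.8537
Weighted sum = 0.851 bits.

0.851 bits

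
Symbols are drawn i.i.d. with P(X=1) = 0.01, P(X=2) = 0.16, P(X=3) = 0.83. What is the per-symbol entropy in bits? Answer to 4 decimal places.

H(X) = −Σ p·log₂ p.
  −(0.01)·log₂(0.01) = 0.06644
  −(0.16)·log₂(0.16) = 0.42302
  −(0.83)·log₂(0.83) = 0.22312
Sum: 0.06644 + 0.42302 + 0.22312 = 0.7126 bits.

0.7126 bits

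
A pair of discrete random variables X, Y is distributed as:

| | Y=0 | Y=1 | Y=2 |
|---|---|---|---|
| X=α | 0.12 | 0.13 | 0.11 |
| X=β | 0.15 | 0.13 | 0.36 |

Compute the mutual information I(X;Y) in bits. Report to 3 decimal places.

Marginals: p(X) = (0.3600, 0.6400), p(Y) = (0.2700, 0.2600, 0.4700).
I(X;Y) = H(X) + H(Y) − H(X,Y).
H(X) = 0.9427, H(Y) = 1.5273, H(X,Y) = 2.4238.
I(X;Y) = 0.9427 + 1.5273 − 2.4238 = 0.046 bits.

0.046 bits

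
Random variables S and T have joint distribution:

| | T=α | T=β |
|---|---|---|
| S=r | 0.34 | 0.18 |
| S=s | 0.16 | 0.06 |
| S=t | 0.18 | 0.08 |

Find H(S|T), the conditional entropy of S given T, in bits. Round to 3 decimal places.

1.473 bits

Chain rule: H(S|T) = H(S,T) − H(T).
Marginals: p(S) = (0.5200, 0.2200, 0.2600), p(T) = (0.6800, 0.3200).
H(S,T) = 2.3778 bits; H(T) = 0.9044 bits.
H(S|T) = 2.3778 − 0.9044 = 1.473 bits.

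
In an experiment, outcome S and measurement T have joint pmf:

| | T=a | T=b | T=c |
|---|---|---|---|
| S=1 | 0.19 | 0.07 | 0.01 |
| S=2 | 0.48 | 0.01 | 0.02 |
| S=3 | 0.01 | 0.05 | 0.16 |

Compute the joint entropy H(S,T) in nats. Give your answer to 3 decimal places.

1.513 nats

H(S,T) = −Σ p(x,y)·ln p(x,y) over all 9 cells.
  cell (1,a): −0.19·ln0.19 = 0.3155
  cell (1,b): −0.07·ln0.07 = 0.1861
  cell (1,c): −0.01·ln0.01 = 0.0461
  cell (2,a): −0.48·ln0.48 = 0.3523
  cell (2,b): −0.01·ln0.01 = 0.0461
  cell (2,c): −0.02·ln0.02 = 0.0782
  cell (3,a): −0.01·ln0.01 = 0.0461
  cell (3,b): −0.05·ln0.05 = 0.1498
  cell (3,c): −0.16·ln0.16 = 0.2932
Sum = 1.513 nats.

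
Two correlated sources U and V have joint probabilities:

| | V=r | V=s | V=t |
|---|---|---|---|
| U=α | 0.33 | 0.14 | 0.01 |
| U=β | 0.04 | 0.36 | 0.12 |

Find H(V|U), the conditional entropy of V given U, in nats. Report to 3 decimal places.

Marginals: p(U) = (0.4800, 0.5200), p(V) = (0.3700, 0.5000, 0.1300).
H(V|U) = Σ p(U) · H(V|U=·).
  U=α: p=0.4800, H(V|U=α) = 0.6976
  U=β: p=0.5200, H(V|U=β) = 0.7903
Weighted sum = 0.746 nats.

0.746 nats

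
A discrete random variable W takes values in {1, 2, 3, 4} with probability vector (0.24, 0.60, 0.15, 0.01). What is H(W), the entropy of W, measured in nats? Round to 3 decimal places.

H(W) = −Σ p·ln p.
  −(0.24)·ln(0.24) = 0.3425
  −(0.60)·ln(0.60) = 0.3065
  −(0.15)·ln(0.15) = 0.2846
  −(0.01)·ln(0.01) = 0.0461
Sum: 0.3425 + 0.3065 + 0.2846 + 0.0461 = 0.980 nats.

0.980 nats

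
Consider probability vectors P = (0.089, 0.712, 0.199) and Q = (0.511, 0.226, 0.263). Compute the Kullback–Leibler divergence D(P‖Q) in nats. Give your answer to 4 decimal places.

0.6060 nats

D(P‖Q) = Σ p·ln(p/q).
  0.089·ln(0.089/0.511) = -0.15555
  0.712·ln(0.712/0.226) = 0.81705
  0.199·ln(0.199/0.263) = -0.05549
D(P‖Q) = 0.6060 nats.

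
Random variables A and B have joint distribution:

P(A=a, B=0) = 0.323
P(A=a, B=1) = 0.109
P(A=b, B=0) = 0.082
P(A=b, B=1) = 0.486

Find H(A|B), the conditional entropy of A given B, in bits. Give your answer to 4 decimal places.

0.7031 bits

Chain rule: H(A|B) = H(A,B) − H(B).
Marginals: p(A) = (0.4320, 0.5680), p(B) = (0.4050, 0.5950).
H(A,B) = 1.6769 bits; H(B) = 0.9738 bits.
H(A|B) = 1.6769 − 0.9738 = 0.7031 bits.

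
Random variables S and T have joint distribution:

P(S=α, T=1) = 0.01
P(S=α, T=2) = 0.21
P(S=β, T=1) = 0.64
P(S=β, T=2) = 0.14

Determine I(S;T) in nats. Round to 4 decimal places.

Marginals: p(S) = (0.2200, 0.7800), p(T) = (0.6500, 0.3500).
I(S;T) = Σ p(x,y)·ln[p(x,y)/(p(x)p(y))].
  (α,1): 0.01·ln(0.0699) = -0.02660
  (α,2): 0.21·ln(2.7273) = 0.21069
  (β,1): 0.64·ln(1.2623) = 0.14909
  (β,2): 0.14·ln(0.5128) = -0.09350
Sum = 0.2397 nats.

0.2397 nats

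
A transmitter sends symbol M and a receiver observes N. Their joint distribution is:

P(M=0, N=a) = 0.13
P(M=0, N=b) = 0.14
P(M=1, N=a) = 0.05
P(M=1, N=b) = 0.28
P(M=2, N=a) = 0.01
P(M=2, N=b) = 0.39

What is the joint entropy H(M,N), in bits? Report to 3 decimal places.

2.106 bits

H(M,N) = −Σ p(x,y)·log₂ p(x,y) over all 6 cells.
  cell (0,a): −0.13·log₂0.13 = 0.3826
  cell (0,b): −0.14·log₂0.14 = 0.3971
  cell (1,a): −0.05·log₂0.05 = 0.2161
  cell (1,b): −0.28·log₂0.28 = 0.5142
  cell (2,a): −0.01·log₂0.01 = 0.0664
  cell (2,b): −0.39·log₂0.39 = 0.5298
Sum = 2.106 bits.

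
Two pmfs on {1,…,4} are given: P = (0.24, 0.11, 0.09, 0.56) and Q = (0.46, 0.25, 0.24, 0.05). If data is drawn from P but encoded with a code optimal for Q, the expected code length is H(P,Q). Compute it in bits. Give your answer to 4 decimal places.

H(P,Q) = −Σ p·log₂ q.
  −0.24·log₂(0.46) = 0.26887
  −0.11·log₂(0.25) = 0.22000
  −0.09·log₂(0.24) = 0.18530
  −0.56·log₂(0.05) = 2.42028
H(P,Q) = 3.0945 bits.

3.0945 bits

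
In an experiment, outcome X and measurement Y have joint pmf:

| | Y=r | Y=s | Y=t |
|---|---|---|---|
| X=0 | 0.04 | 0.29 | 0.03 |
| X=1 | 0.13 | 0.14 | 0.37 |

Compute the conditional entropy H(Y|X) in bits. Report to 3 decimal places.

Chain rule: H(Y|X) = H(X,Y) − H(X).
Marginals: p(X) = (0.3600, 0.6400), p(Y) = (0.1700, 0.4300, 0.4000).
H(X,Y) = 2.1659 bits; H(X) = 0.9427 bits.
H(Y|X) = 2.1659 − 0.9427 = 1.223 bits.

1.223 bits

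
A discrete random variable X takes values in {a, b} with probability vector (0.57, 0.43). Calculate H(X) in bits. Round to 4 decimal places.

0.9858 bits

H(X) = −Σ p·log₂ p.
  −(0.57)·log₂(0.57) = 0.46225
  −(0.43)·log₂(0.43) = 0.52356
Sum: 0.46225 + 0.52356 = 0.9858 bits.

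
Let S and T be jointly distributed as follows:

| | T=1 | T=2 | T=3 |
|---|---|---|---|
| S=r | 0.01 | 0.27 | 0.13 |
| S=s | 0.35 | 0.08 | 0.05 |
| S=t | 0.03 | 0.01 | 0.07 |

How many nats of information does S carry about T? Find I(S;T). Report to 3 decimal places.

0.321 nats

Marginals: p(S) = (0.4100, 0.4800, 0.1100), p(T) = (0.3900, 0.3600, 0.2500).
I(S;T) = Σ p(x,y)·ln[p(x,y)/(p(x)p(y))].
  (r,1): 0.01·ln(0.0625) = -0.0277
  (r,2): 0.27·ln(1.8293) = 0.1631
  (r,3): 0.13·ln(1.2683) = 0.0309
  (s,1): 0.35·ln(1.8697) = 0.2190
  (s,2): 0.08·ln(0.4630) = -0.0616
  (s,3): 0.05·ln(0.4167) = -0.0438
  (t,1): 0.03·ln(0.6993) = -0.0107
  (t,2): 0.01·ln(0.2525) = -0.0138
  (t,3): 0.07·ln(2.5455) = 0.0654
Sum = 0.321 nats.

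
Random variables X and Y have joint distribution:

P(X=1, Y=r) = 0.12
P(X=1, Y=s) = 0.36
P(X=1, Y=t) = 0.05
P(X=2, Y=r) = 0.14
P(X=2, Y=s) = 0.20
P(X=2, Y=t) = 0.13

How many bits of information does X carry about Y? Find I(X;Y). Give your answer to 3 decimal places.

Marginals: p(X) = (0.5300, 0.4700), p(Y) = (0.2600, 0.5600, 0.1800).
I(X;Y) = H(X) + H(Y) − H(X,Y).
H(X) = 0.9974, H(Y) = 1.4190, H(X,Y) = 2.3579.
I(X;Y) = 0.9974 + 1.4190 − 2.3579 = 0.059 bits.

0.059 bits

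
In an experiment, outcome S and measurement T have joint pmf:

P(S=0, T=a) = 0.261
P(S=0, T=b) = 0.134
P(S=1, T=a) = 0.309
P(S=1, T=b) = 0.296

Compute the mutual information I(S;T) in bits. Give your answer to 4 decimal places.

0.0160 bits

Marginals: p(S) = (0.3950, 0.6050), p(T) = (0.5700, 0.4300).
I(S;T) = Σ p(x,y)·log₂[p(x,y)/(p(x)p(y))].
  (0,a): 0.261·log₂(1.1592) = 0.05564
  (0,b): 0.134·log₂(0.7889) = -0.04583
  (1,a): 0.309·log₂(0.8960) = -0.04893
  (1,b): 0.296·log₂(1.1378) = 0.05513
Sum = 0.0160 bits.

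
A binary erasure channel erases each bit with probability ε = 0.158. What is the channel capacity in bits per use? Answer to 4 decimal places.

Binary erasure channel: capacity C = 1 − ε.
C = 1 − 0.158 = 0.8420 bits per channel use.

0.8420 bits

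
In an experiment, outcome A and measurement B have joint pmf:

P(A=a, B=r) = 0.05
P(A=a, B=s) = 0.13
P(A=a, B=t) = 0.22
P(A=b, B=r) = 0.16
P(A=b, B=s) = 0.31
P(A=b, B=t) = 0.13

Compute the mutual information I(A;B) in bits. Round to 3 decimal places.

0.086 bits

Marginals: p(A) = (0.4000, 0.6000), p(B) = (0.2100, 0.4400, 0.3500).
I(A;B) = H(A) + H(B) − H(A,B).
H(A) = 0.9710, H(B) = 1.5241, H(A,B) = 2.4088.
I(A;B) = 0.9710 + 1.5241 − 2.4088 = 0.086 bits.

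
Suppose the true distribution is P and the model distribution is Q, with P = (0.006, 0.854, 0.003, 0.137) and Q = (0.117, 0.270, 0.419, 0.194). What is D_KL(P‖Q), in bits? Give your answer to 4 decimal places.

D(P‖Q) = Σ p·log₂(p/q).
  0.006·log₂(0.006/0.117) = -0.02571
  0.854·log₂(0.854/0.270) = 1.41873
  0.003·log₂(0.003/0.419) = -0.02138
  0.137·log₂(0.137/0.194) = -0.06876
D(P‖Q) = 1.3029 bits.

1.3029 bits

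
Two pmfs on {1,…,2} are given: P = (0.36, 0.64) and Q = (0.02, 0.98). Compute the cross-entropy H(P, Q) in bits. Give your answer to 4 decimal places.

2.0504 bits

H(P,Q) = −Σ p·log₂ q.
  −0.36·log₂(0.02) = 2.03179
  −0.64·log₂(0.98) = 0.01865
H(P,Q) = 2.0504 bits.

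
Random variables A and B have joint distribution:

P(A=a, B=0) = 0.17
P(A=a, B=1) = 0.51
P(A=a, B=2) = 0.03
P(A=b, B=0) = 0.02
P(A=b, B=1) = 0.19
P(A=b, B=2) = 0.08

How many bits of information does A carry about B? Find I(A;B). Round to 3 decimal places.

0.093 bits

Marginals: p(A) = (0.7100, 0.2900), p(B) = (0.1900, 0.7000, 0.1100).
I(A;B) = Σ p(x,y)·log₂[p(x,y)/(p(x)p(y))].
  (a,0): 0.17·log₂(1.2602) = 0.0567
  (a,1): 0.51·log₂(1.0262) = 0.0190
  (a,2): 0.03·log₂(0.3841) = -0.0414
  (b,0): 0.02·log₂(0.3630) = -0.0292
  (b,1): 0.19·log₂(0.9360) = -0.0181
  (b,2): 0.08·log₂(2.5078) = 0.1061
Sum = 0.093 bits.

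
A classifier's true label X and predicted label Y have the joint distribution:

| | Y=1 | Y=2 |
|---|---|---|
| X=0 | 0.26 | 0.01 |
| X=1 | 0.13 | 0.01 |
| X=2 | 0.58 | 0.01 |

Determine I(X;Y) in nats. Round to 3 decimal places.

Marginals: p(X) = (0.2700, 0.1400, 0.5900), p(Y) = (0.9700, 0.0300).
I(X;Y) = Σ p(x,y)·ln[p(x,y)/(p(x)p(y))].
  (0,1): 0.26·ln(0.9927) = -0.0019
  (0,2): 0.01·ln(1.2346) = 0.0021
  (1,1): 0.13·ln(0.9573) = -0.0057
  (1,2): 0.01·ln(2.3810) = 0.0087
  (2,1): 0.58·ln(1.0135) = 0.0078
  (2,2): 0.01·ln(0.5650) = -0.0057
Sum = 0.005 nats.

0.005 nats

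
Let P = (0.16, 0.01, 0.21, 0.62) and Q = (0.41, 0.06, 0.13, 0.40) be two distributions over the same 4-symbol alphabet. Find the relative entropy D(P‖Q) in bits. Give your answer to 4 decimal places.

D(P‖Q) = Σ p·log₂(p/q).
  0.16·log₂(0.16/0.41) = -0.21721
  0.01·log₂(0.01/0.06) = -0.02585
  0.21·log₂(0.21/0.13) = 0.14529
  0.62·log₂(0.62/0.40) = 0.39201
D(P‖Q) = 0.2942 bits.

0.2942 bits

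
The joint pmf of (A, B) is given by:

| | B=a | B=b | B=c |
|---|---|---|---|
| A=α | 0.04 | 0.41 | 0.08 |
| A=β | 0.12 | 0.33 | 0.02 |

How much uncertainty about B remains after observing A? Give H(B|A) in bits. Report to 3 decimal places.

1.015 bits

Chain rule: H(B|A) = H(A,B) − H(A).
Marginals: p(A) = (0.5300, 0.4700), p(B) = (0.1600, 0.7400, 0.1000).
H(A,B) = 2.0124 bits; H(A) = 0.9974 bits.
H(B|A) = 2.0124 − 0.9974 = 1.015 bits.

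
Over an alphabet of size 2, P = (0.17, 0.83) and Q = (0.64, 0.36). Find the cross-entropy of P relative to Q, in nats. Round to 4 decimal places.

0.9238 nats

H(P,Q) = −Σ p·ln q.
  −0.17·ln(0.64) = 0.07587
  −0.83·ln(0.36) = 0.84797
H(P,Q) = 0.9238 nats.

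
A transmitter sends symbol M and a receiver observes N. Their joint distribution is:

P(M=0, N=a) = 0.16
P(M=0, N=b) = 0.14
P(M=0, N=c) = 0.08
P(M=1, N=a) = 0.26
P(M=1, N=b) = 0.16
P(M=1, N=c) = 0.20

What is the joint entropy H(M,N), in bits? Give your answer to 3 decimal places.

H(M,N) = −Σ p(x,y)·log₂ p(x,y) over all 6 cells.
  cell (0,a): −0.16·log₂0.16 = 0.4230
  cell (0,b): −0.14·log₂0.14 = 0.3971
  cell (0,c): −0.08·log₂0.08 = 0.2915
  cell (1,a): −0.26·log₂0.26 = 0.5053
  cell (1,b): −0.16·log₂0.16 = 0.4230
  cell (1,c): −0.20·log₂0.20 = 0.4644
Sum = 2.504 bits.

2.504 bits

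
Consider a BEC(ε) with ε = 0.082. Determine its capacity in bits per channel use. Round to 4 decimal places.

Binary erasure channel: capacity C = 1 − ε.
C = 1 − 0.082 = 0.9180 bits per channel use.

0.9180 bits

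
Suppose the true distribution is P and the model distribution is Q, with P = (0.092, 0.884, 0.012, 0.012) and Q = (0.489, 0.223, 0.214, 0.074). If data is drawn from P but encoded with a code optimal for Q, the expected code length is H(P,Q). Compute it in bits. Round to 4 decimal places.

H(P,Q) = −Σ p·log₂ q.
  −0.092·log₂(0.489) = 0.09495
  −0.884·log₂(0.223) = 1.91376
  −0.012·log₂(0.214) = 0.02669
  −0.012·log₂(0.074) = 0.04508
H(P,Q) = 2.0805 bits.

2.0805 bits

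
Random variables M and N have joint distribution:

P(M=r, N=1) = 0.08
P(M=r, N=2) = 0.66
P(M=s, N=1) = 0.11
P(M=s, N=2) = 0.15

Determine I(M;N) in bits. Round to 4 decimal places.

Marginals: p(M) = (0.7400, 0.2600), p(N) = (0.1900, 0.8100).
I(M;N) = H(M) + H(N) − H(M,N).
H(M) = 0.8267, H(N) = 0.7015, H(M,N) = 1.4480.
I(M;N) = 0.8267 + 0.7015 − 1.4480 = 0.0802 bits.

0.0802 bits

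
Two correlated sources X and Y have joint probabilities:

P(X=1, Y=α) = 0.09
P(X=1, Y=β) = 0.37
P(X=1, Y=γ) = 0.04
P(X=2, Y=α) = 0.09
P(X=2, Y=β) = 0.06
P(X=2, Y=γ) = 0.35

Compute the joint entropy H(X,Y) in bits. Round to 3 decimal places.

2.115 bits

H(X,Y) = −Σ p(x,y)·log₂ p(x,y) over all 6 cells.
  cell (1,α): −0.09·log₂0.09 = 0.3127
  cell (1,β): −0.37·log₂0.37 = 0.5307
  cell (1,γ): −0.04·log₂0.04 = 0.1858
  cell (2,α): −0.09·log₂0.09 = 0.3127
  cell (2,β): −0.06·log₂0.06 = 0.2435
  cell (2,γ): −0.35·log₂0.35 = 0.5301
Sum = 2.115 bits.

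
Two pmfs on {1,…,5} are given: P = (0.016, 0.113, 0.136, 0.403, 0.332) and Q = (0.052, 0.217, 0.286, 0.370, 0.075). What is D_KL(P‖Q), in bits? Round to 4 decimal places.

0.4828 bits

D(P‖Q) = Σ p·log₂(p/q).
  0.016·log₂(0.016/0.052) = -0.02721
  0.113·log₂(0.113/0.217) = -0.10638
  0.136·log₂(0.136/0.286) = -0.14585
  0.403·log₂(0.403/0.370) = 0.04967
  0.332·log₂(0.332/0.075) = 0.71255
D(P‖Q) = 0.4828 bits.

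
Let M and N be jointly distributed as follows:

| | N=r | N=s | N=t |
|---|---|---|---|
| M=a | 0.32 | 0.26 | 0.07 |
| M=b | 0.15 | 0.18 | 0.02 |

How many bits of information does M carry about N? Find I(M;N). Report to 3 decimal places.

Marginals: p(M) = (0.6500, 0.3500), p(N) = (0.4700, 0.4400, 0.0900).
I(M;N) = Σ p(x,y)·log₂[p(x,y)/(p(x)p(y))].
  (a,r): 0.32·log₂(1.0475) = 0.0214
  (a,s): 0.26·log₂(0.9091) = -0.0358
  (a,t): 0.07·log₂(1.1966) = 0.0181
  (b,r): 0.15·log₂(0.9119) = -0.0200
  (b,s): 0.18·log₂(1.1688) = 0.0405
  (b,t): 0.02·log₂(0.6349) = -0.0131
Sum = 0.011 bits.

0.011 bits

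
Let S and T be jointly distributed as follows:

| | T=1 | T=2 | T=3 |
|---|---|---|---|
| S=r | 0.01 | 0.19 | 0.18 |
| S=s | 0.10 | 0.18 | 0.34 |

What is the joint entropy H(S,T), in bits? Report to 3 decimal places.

H(S,T) = −Σ p(x,y)·log₂ p(x,y) over all 6 cells.
  cell (r,1): −0.01·log₂0.01 = 0.0664
  cell (r,2): −0.19·log₂0.19 = 0.4552
  cell (r,3): −0.18·log₂0.18 = 0.4453
  cell (s,1): −0.10·log₂0.10 = 0.3322
  cell (s,2): −0.18·log₂0.18 = 0.4453
  cell (s,3): −0.34·log₂0.34 = 0.5292
Sum = 2.274 bits.

2.274 bits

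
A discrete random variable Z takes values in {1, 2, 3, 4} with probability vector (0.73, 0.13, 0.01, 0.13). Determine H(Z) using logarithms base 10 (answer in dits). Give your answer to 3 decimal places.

0.350 dits

H(Z) = −Σ p·log₁₀ p.
  −(0.73)·log₁₀(0.73) = 0.0998
  −(0.13)·log₁₀(0.13) = 0.1152
  −(0.01)·log₁₀(0.01) = 0.0200
  −(0.13)·log₁₀(0.13) = 0.1152
Sum: 0.0998 + 0.1152 + 0.0200 + 0.1152 = 0.350 dits.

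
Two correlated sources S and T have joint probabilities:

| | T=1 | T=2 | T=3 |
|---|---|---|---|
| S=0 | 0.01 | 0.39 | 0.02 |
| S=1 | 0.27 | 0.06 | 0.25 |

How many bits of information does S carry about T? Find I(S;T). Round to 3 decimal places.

Marginals: p(S) = (0.4200, 0.5800), p(T) = (0.2800, 0.4500, 0.2700).
I(S;T) = Σ p(x,y)·log₂[p(x,y)/(p(x)p(y))].
  (0,1): 0.01·log₂(0.0850) = -0.0356
  (0,2): 0.39·log₂(2.0635) = 0.4076
  (0,3): 0.02·log₂(0.1764) = -0.0501
  (1,1): 0.27·log₂(1.6626) = 0.1980
  (1,2): 0.06·log₂(0.2299) = -0.1273
  (1,3): 0.25·log₂(1.5964) = 0.1687
Sum = 0.561 bits.

0.561 bits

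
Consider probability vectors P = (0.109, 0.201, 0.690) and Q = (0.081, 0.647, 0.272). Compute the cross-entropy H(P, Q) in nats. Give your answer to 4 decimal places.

H(P,Q) = −Σ p·ln q.
  −0.109·ln(0.081) = 0.27395
  −0.201·ln(0.647) = 0.08752
  −0.690·ln(0.272) = 0.89835
H(P,Q) = 1.2598 nats.

1.2598 nats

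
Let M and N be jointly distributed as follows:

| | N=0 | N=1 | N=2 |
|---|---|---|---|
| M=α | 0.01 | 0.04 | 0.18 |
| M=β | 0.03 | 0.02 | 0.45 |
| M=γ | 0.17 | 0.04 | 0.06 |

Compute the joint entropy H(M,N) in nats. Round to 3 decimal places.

1.625 nats

H(M,N) = −Σ p(x,y)·ln p(x,y) over all 9 cells.
  cell (α,0): −0.01·ln0.01 = 0.0461
  cell (α,1): −0.04·ln0.04 = 0.1288
  cell (α,2): −0.18·ln0.18 = 0.3087
  cell (β,0): −0.03·ln0.03 = 0.1052
  cell (β,1): −0.02·ln0.02 = 0.0782
  cell (β,2): −0.45·ln0.45 = 0.3593
  cell (γ,0): −0.17·ln0.17 = 0.3012
  cell (γ,1): −0.04·ln0.04 = 0.1288
  cell (γ,2): −0.06·ln0.06 = 0.1688
Sum = 1.625 nats.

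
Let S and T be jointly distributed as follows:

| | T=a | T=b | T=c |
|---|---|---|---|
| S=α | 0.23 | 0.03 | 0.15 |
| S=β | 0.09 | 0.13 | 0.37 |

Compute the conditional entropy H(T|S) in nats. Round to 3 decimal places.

Chain rule: H(T|S) = H(S,T) − H(S).
Marginals: p(S) = (0.4100, 0.5900), p(T) = (0.3200, 0.1600, 0.5200).
H(S,T) = 1.5776 nats; H(S) = 0.6769 nats.
H(T|S) = 1.5776 − 0.6769 = 0.901 nats.

0.901 nats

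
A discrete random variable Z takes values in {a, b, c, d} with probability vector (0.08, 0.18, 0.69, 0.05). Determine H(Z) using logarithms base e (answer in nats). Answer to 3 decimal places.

H(Z) = −Σ p·ln p.
  −(0.08)·ln(0.08) = 0.2021
  −(0.18)·ln(0.18) = 0.3087
  −(0.69)·ln(0.69) = 0.2560
  −(0.05)·ln(0.05) = 0.1498
Sum: 0.2021 + 0.3087 + 0.2560 + 0.1498 = 0.917 nats.

0.917 nats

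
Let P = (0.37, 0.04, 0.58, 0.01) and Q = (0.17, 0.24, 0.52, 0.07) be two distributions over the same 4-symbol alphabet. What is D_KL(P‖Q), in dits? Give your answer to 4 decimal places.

0.1129 dits

D(P‖Q) = Σ p·log₁₀(p/q).
  0.37·log₁₀(0.37/0.17) = 0.12497
  0.04·log₁₀(0.04/0.24) = -0.03113
  0.58·log₁₀(0.58/0.52) = 0.02751
  0.01·log₁₀(0.01/0.07) = -0.00845
D(P‖Q) = 0.1129 dits.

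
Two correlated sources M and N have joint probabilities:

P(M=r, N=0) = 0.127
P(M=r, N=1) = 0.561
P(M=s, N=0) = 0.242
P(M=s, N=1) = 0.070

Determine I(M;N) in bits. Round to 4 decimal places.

0.2355 bits

Marginals: p(M) = (0.6880, 0.3120), p(N) = (0.3690, 0.6310).
I(M;N) = Σ p(x,y)·log₂[p(x,y)/(p(x)p(y))].
  (r,0): 0.127·log₂(0.5003) = -0.12691
  (r,1): 0.561·log₂(1.2922) = 0.20750
  (s,0): 0.242·log₂(2.1020) = 0.25937
  (s,1): 0.070·log₂(0.3556) = -0.10443
Sum = 0.2355 bits.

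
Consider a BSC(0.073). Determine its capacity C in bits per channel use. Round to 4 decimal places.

Binary symmetric channel: C = 1 − h₂(ε) where h₂ is the binary entropy function.
h₂(0.073) = −0.073·log₂0.073 − 0.927·log₂0.927 = 0.3770.
C = 1 − 0.3770 = 0.6230 bits per channel use.

0.6230 bits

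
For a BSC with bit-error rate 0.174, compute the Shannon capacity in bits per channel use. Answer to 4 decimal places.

0.3332 bits

Binary symmetric channel: C = 1 − h₂(ε) where h₂ is the binary entropy function.
h₂(0.174) = −0.174·log₂0.174 − 0.826·log₂0.826 = 0.6668.
C = 1 − 0.6668 = 0.3332 bits per channel use.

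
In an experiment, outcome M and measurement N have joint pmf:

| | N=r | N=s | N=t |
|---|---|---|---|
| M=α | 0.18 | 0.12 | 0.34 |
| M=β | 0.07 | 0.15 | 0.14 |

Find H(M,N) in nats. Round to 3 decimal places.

H(M,N) = −Σ p(x,y)·ln p(x,y) over all 6 cells.
  cell (α,r): −0.18·ln0.18 = 0.3087
  cell (α,s): −0.12·ln0.12 = 0.2544
  cell (α,t): −0.34·ln0.34 = 0.3668
  cell (β,r): −0.07·ln0.07 = 0.1861
  cell (β,s): −0.15·ln0.15 = 0.2846
  cell (β,t): −0.14·ln0.14 = 0.2753
Sum = 1.676 nats.

1.676 nats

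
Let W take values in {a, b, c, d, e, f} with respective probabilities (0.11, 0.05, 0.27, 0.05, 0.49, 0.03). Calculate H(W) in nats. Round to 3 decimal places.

H(W) = −Σ p·ln p.
  −(0.11)·ln(0.11) = 0.2428
  −(0.05)·ln(0.05) = 0.1498
  −(0.27)·ln(0.27) = 0.3535
  −(0.05)·ln(0.05) = 0.1498
  −(0.49)·ln(0.49) = 0.3495
  −(0.03)·ln(0.03) = 0.1052
Sum: 0.2428 + 0.1498 + 0.3535 + 0.1498 + 0.3495 + 0.1052 = 1.351 nats.

1.351 nats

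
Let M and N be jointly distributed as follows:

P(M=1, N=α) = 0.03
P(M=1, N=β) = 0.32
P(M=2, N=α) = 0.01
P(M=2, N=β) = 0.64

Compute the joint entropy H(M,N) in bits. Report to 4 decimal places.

H(M,N) = −Σ p(x,y)·log₂ p(x,y) over all 4 cells.
  cell (1,α): −0.03·log₂0.03 = 0.15177
  cell (1,β): −0.32·log₂0.32 = 0.52603
  cell (2,α): −0.01·log₂0.01 = 0.06644
  cell (2,β): −0.64·log₂0.64 = 0.41207
Sum = 1.1563 bits.

1.1563 bits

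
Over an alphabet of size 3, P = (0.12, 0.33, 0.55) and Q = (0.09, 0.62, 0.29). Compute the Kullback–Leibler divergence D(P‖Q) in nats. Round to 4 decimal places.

0.1784 nats

D(P‖Q) = Σ p·ln(p/q).
  0.12·ln(0.12/0.09) = 0.03452
  0.33·ln(0.33/0.62) = -0.20811
  0.55·ln(0.55/0.29) = 0.35202
D(P‖Q) = 0.1784 nats.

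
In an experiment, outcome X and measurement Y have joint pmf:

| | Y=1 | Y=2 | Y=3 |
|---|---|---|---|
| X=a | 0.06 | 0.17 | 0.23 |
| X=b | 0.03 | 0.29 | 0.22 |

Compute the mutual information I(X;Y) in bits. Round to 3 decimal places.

Marginals: p(X) = (0.4600, 0.5400), p(Y) = (0.0900, 0.4600, 0.4500).
I(X;Y) = H(X) + H(Y) − H(X,Y).
H(X) = 0.9954, H(Y) = 1.3464, H(X,Y) = 2.3160.
I(X;Y) = 0.9954 + 1.3464 − 2.3160 = 0.026 bits.

0.026 bits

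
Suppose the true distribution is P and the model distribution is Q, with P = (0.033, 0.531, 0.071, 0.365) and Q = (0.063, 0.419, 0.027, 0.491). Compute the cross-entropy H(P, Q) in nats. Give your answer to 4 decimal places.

1.0692 nats

H(P,Q) = −Σ p·ln q.
  −0.033·ln(0.063) = 0.09123
  −0.531·ln(0.419) = 0.46191
  −0.071·ln(0.027) = 0.25645
  −0.365·ln(0.491) = 0.25963
H(P,Q) = 1.0692 nats.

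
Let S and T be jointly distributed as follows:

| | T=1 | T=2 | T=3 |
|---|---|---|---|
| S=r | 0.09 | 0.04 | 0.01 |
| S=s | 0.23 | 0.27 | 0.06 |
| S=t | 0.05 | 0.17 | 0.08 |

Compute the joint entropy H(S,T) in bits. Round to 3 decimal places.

H(S,T) = −Σ p(x,y)·log₂ p(x,y) over all 9 cells.
  cell (r,1): −0.09·log₂0.09 = 0.3127
  cell (r,2): −0.04·log₂0.04 = 0.1858
  cell (r,3): −0.01·log₂0.01 = 0.0664
  cell (s,1): −0.23·log₂0.23 = 0.4877
  cell (s,2): −0.27·log₂0.27 = 0.5100
  cell (s,3): −0.06·log₂0.06 = 0.2435
  cell (t,1): −0.05·log₂0.05 = 0.2161
  cell (t,2): −0.17·log₂0.17 = 0.4346
  cell (t,3): −0.08·log₂0.08 = 0.2915
Sum = 2.748 bits.

2.748 bits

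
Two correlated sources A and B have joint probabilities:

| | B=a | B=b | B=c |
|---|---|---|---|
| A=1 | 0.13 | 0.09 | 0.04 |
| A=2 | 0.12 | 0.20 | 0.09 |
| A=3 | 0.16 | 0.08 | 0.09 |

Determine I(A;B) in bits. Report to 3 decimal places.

0.047 bits

Marginals: p(A) = (0.2600, 0.4100, 0.3300), p(B) = (0.4100, 0.3700, 0.2200).
I(A;B) = Σ p(x,y)·log₂[p(x,y)/(p(x)p(y))].
  (1,a): 0.13·log₂(1.2195) = 0.0372
  (1,b): 0.09·log₂(0.9356) = -0.0087
  (1,c): 0.04·log₂(0.6993) = -0.0206
  (2,a): 0.12·log₂(0.7139) = -0.0584
  (2,b): 0.20·log₂(1.3184) = 0.0798
  (2,c): 0.09·log₂(0.9978) = -0.0003
  (3,a): 0.16·log₂(1.1826) = 0.0387
  (3,b): 0.08·log₂(0.6552) = -0.0488
  (3,c): 0.09·log₂(1.2397) = 0.0279
Sum = 0.047 bits.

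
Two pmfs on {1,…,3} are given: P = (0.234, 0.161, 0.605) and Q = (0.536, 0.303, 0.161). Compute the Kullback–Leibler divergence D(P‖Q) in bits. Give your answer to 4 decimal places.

D(P‖Q) = Σ p·log₂(p/q).
  0.234·log₂(0.234/0.536) = -0.27980
  0.161·log₂(0.161/0.303) = -0.14687
  0.605·log₂(0.605/0.161) = 1.15547
D(P‖Q) = 0.7288 bits.

0.7288 bits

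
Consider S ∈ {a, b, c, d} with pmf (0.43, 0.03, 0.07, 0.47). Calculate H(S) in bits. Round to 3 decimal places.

H(S) = −Σ p·log₂ p.
  −(0.43)·log₂(0.43) = 0.5236
  −(0.03)·log₂(0.03) = 0.1518
  −(0.07)·log₂(0.07) = 0.2686
  −(0.47)·log₂(0.47) = 0.5120
Sum: 0.5236 + 0.1518 + 0.2686 + 0.5120 = 1.456 bits.

1.456 bits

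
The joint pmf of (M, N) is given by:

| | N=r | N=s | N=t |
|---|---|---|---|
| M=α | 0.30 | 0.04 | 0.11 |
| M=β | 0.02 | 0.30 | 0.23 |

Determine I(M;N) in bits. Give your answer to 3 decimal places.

0.398 bits

Marginals: p(M) = (0.4500, 0.5500), p(N) = (0.3200, 0.3400, 0.3400).
I(M;N) = Σ p(x,y)·log₂[p(x,y)/(p(x)p(y))].
  (α,r): 0.30·log₂(2.0833) = 0.3177
  (α,s): 0.04·log₂(0.2614) = -0.0774
  (α,t): 0.11·log₂(0.7190) = -0.0524
  (β,r): 0.02·log₂(0.1136) = -0.0628
  (β,s): 0.30·log₂(1.6043) = 0.2046
  (β,t): 0.23·log₂(1.2299) = 0.0687
Sum = 0.398 bits.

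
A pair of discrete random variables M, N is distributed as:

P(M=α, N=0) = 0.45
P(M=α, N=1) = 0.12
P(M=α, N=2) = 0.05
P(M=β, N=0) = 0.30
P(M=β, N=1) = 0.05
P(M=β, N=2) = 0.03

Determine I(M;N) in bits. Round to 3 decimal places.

Marginals: p(M) = (0.6200, 0.3800), p(N) = (0.7500, 0.1700, 0.0800).
I(M;N) = H(M) + H(N) − H(M,N).
H(M) = 0.9580, H(N) = 1.0374, H(M,N) = 1.9905.
I(M;N) = 0.9580 + 1.0374 − 1.9905 = 0.005 bits.

0.005 bits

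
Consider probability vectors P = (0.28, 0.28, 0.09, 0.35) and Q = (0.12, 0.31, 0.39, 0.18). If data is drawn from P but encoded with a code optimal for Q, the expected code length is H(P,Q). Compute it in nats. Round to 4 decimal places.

1.6065 nats

H(P,Q) = −Σ p·ln q.
  −0.28·ln(0.12) = 0.59367
  −0.28·ln(0.31) = 0.32793
  −0.09·ln(0.39) = 0.08474
  −0.35·ln(0.18) = 0.60018
H(P,Q) = 1.6065 nats.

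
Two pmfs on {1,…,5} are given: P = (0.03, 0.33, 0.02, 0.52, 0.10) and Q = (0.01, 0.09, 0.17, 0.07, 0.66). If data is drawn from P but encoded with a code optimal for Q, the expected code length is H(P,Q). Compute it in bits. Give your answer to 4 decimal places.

H(P,Q) = −Σ p·log₂ q.
  −0.03·log₂(0.01) = 0.19932
  −0.33·log₂(0.09) = 1.14640
  −0.02·log₂(0.17) = 0.05113
  −0.52·log₂(0.07) = 1.99498
  −0.10·log₂(0.66) = 0.05995
H(P,Q) = 3.4518 bits.

3.4518 bits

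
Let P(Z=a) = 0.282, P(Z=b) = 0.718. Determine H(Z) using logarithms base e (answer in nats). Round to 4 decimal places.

H(Z) = −Σ p·ln p.
  −(0.282)·ln(0.282) = 0.35697
  −(0.718)·ln(0.718) = 0.23786
Sum: 0.35697 + 0.23786 = 0.5948 nats.

0.5948 nats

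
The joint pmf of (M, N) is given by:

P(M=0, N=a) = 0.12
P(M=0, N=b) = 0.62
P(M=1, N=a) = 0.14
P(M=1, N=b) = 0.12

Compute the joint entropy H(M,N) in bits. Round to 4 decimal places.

H(M,N) = −Σ p(x,y)·log₂ p(x,y) over all 4 cells.
  cell (0,a): −0.12·log₂0.12 = 0.36707
  cell (0,b): −0.62·log₂0.62 = 0.42759
  cell (1,a): −0.14·log₂0.14 = 0.39711
  cell (1,b): −0.12·log₂0.12 = 0.36707
Sum = 1.5588 bits.

1.5588 bits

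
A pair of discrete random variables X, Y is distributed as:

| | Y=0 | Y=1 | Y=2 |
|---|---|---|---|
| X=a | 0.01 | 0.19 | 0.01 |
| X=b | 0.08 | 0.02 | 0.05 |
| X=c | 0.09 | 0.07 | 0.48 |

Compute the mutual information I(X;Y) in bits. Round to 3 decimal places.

0.437 bits

Marginals: p(X) = (0.2100, 0.1500, 0.6400), p(Y) = (0.1800, 0.2800, 0.5400).
I(X;Y) = Σ p(x,y)·log₂[p(x,y)/(p(x)p(y))].
  (a,0): 0.01·log₂(0.2646) = -0.0192
  (a,1): 0.19·log₂(3.2313) = 0.3215
  (a,2): 0.01·log₂(0.0882) = -0.0350
  (b,0): 0.08·log₂(2.9630) = 0.1254
  (b,1): 0.02·log₂(0.4762) = -0.0214
  (b,2): 0.05·log₂(0.6173) = -0.0348
  (c,0): 0.09·log₂(0.7812) = -0.0321
  (c,1): 0.07·log₂(0.3906) = -0.0949
  (c,2): 0.48·log₂(1.3889) = 0.2275
Sum = 0.437 bits.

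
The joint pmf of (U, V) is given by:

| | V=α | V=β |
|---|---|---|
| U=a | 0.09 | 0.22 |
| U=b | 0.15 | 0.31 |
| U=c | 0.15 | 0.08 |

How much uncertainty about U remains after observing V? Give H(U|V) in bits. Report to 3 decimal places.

Marginals: p(U) = (0.3100, 0.4600, 0.2300), p(V) = (0.3900, 0.6100).
H(U|V) = Σ p(V) · H(U|V=·).
  V=α: p=0.3900, H(U|V=α) = 1.5486
  V=β: p=0.6100, H(U|V=β) = 1.4113
Weighted sum = 1.465 bits.

1.465 bits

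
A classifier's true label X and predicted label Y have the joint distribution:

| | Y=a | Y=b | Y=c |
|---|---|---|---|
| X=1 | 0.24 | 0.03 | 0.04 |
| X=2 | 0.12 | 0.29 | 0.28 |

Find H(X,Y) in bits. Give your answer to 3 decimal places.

2.231 bits

H(X,Y) = −Σ p(x,y)·log₂ p(x,y) over all 6 cells.
  cell (1,a): −0.24·log₂0.24 = 0.4941
  cell (1,b): −0.03·log₂0.03 = 0.1518
  cell (1,c): −0.04·log₂0.04 = 0.1858
  cell (2,a): −0.12·log₂0.12 = 0.3671
  cell (2,b): −0.29·log₂0.29 = 0.5179
  cell (2,c): −0.28·log₂0.28 = 0.5142
Sum = 2.231 bits.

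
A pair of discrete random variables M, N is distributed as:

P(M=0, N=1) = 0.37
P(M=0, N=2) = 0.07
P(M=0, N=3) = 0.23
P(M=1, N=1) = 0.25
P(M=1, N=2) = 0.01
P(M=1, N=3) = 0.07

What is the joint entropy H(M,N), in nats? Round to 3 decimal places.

1.471 nats

H(M,N) = −Σ p(x,y)·ln p(x,y) over all 6 cells.
  cell (0,1): −0.37·ln0.37 = 0.3679
  cell (0,2): −0.07·ln0.07 = 0.1861
  cell (0,3): −0.23·ln0.23 = 0.3380
  cell (1,1): −0.25·ln0.25 = 0.3466
  cell (1,2): −0.01·ln0.01 = 0.0461
  cell (1,3): −0.07·ln0.07 = 0.1861
Sum = 1.471 nats.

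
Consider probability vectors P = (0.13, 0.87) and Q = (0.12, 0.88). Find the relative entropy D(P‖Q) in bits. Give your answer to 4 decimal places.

D(P‖Q) = Σ p·log₂(p/q).
  0.13·log₂(0.13/0.12) = 0.01501
  0.87·log₂(0.87/0.88) = -0.01434
D(P‖Q) = 0.0007 bits.

0.0007 bits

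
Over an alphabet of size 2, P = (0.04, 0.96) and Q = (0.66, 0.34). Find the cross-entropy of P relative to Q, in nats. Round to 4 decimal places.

1.0523 nats

H(P,Q) = −Σ p·ln q.
  −0.04·ln(0.66) = 0.01662
  −0.96·ln(0.34) = 1.03566
H(P,Q) = 1.0523 nats.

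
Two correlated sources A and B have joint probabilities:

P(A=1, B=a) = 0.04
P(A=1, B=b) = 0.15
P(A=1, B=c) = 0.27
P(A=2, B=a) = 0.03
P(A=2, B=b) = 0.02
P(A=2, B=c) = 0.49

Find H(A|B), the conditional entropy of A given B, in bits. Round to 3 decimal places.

0.871 bits

Chain rule: H(A|B) = H(A,B) − H(B).
Marginals: p(A) = (0.4600, 0.5400), p(B) = (0.0700, 0.1700, 0.7600).
H(A,B) = 1.8752 bits; H(B) = 1.0040 bits.
H(A|B) = 1.8752 − 1.0040 = 0.871 bits.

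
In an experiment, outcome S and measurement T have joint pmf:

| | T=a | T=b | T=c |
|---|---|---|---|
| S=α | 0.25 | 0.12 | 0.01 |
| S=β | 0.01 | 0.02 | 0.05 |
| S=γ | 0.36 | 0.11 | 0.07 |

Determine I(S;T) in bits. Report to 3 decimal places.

0.134 bits

Marginals: p(S) = (0.3800, 0.0800, 0.5400), p(T) = (0.6200, 0.2500, 0.1300).
I(S;T) = H(S) + H(T) − H(S,T).
H(S) = 1.3020, H(T) = 1.3102, H(S,T) = 2.4784.
I(S;T) = 1.3020 + 1.3102 − 2.4784 = 0.134 bits.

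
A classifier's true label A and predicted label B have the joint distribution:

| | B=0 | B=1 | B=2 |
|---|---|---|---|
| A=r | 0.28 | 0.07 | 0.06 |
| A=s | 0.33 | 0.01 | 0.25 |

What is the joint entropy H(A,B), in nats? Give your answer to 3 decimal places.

H(A,B) = −Σ p(x,y)·ln p(x,y) over all 6 cells.
  cell (r,0): −0.28·ln0.28 = 0.3564
  cell (r,1): −0.07·ln0.07 = 0.1861
  cell (r,2): −0.06·ln0.06 = 0.1688
  cell (s,0): −0.33·ln0.33 = 0.3659
  cell (s,1): −0.01·ln0.01 = 0.0461
  cell (s,2): −0.25·ln0.25 = 0.3466
Sum = 1.470 nats.

1.470 nats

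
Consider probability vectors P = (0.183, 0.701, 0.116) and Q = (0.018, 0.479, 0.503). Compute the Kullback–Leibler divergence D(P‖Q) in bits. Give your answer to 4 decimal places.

D(P‖Q) = Σ p·log₂(p/q).
  0.183·log₂(0.183/0.018) = 0.61228
  0.701·log₂(0.701/0.479) = 0.38512
  0.116·log₂(0.116/0.503) = -0.24551
D(P‖Q) = 0.7519 bits.

0.7519 bits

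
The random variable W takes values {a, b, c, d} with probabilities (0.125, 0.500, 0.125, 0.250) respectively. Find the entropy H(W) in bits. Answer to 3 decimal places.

1.750 bits

H(W) = −Σ p·log₂ p.
  −(0.125)·log₂(0.125) = 0.3750
  −(0.500)·log₂(0.500) = 0.5000
  −(0.125)·log₂(0.125) = 0.3750
  −(0.250)·log₂(0.250) = 0.5000
Sum: 0.3750 + 0.5000 + 0.3750 + 0.5000 = 1.750 bits.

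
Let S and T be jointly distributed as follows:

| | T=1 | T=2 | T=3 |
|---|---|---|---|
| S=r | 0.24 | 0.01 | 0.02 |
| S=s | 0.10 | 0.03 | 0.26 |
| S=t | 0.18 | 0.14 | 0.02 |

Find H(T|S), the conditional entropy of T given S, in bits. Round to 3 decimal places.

Chain rule: H(T|S) = H(S,T) − H(S).
Marginals: p(S) = (0.2700, 0.3900, 0.3400), p(T) = (0.5200, 0.1800, 0.3000).
H(S,T) = 2.6180 bits; H(S) = 1.5690 bits.
H(T|S) = 2.6180 − 1.5690 = 1.049 bits.

1.049 bits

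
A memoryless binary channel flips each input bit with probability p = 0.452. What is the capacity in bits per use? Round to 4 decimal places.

0.0067 bits

Binary symmetric channel: C = 1 − h₂(ε) where h₂ is the binary entropy function.
h₂(0.452) = −0.452·log₂0.452 − 0.548·log₂0.548 = 0.9933.
C = 1 − 0.9933 = 0.0067 bits per channel use.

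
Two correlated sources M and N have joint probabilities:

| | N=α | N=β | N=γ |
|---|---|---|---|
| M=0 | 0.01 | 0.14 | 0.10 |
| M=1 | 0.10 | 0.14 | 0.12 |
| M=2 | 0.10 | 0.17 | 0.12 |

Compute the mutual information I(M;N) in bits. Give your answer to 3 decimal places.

0.055 bits

Marginals: p(M) = (0.2500, 0.3600, 0.3900), p(N) = (0.2100, 0.4500, 0.3400).
I(M;N) = H(M) + H(N) − H(M,N).
H(M) = 1.5604, H(N) = 1.5204, H(M,N) = 3.0260.
I(M;N) = 1.5604 + 1.5204 − 3.0260 = 0.055 bits.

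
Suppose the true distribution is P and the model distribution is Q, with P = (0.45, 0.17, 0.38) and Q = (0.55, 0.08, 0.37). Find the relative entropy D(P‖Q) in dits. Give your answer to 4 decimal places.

0.0208 dits

D(P‖Q) = Σ p·log₁₀(p/q).
  0.45·log₁₀(0.45/0.55) = -0.03922
  0.17·log₁₀(0.17/0.08) = 0.05565
  0.38·log₁₀(0.38/0.37) = 0.00440
D(P‖Q) = 0.0208 dits.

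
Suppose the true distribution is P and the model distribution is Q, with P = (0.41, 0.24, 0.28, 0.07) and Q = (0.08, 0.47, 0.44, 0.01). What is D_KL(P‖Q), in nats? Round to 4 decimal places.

0.5183 nats

D(P‖Q) = Σ p·ln(p/q).
  0.41·ln(0.41/0.08) = 0.66999
  0.24·ln(0.24/0.47) = -0.16130
  0.28·ln(0.28/0.44) = -0.12656
  0.07·ln(0.07/0.01) = 0.13621
D(P‖Q) = 0.5183 nats.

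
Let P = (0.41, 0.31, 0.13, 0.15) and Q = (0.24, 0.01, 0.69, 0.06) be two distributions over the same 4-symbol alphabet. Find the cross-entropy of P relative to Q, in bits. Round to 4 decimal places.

H(P,Q) = −Σ p·log₂ q.
  −0.41·log₂(0.24) = 0.84415
  −0.31·log₂(0.01) = 2.05960
  −0.13·log₂(0.69) = 0.06959
  −0.15·log₂(0.06) = 0.60883
H(P,Q) = 3.5822 bits.

3.5822 bits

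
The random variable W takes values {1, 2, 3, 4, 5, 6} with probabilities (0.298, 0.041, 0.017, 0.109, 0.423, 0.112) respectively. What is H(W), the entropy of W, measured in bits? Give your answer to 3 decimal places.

H(W) = −Σ p·log₂ p.
  −(0.298)·log₂(0.298) = 0.5205
  −(0.041)·log₂(0.041) = 0.1889
  −(0.017)·log₂(0.017) = 0.0999
  −(0.109)·log₂(0.109) = 0.3485
  −(0.423)·log₂(0.423) = 0.5251
  −(0.112)·log₂(0.112) = 0.3537
Sum: 0.5205 + 0.1889 + 0.0999 + 0.3485 + 0.5251 + 0.3537 = 2.037 bits.

2.037 bits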